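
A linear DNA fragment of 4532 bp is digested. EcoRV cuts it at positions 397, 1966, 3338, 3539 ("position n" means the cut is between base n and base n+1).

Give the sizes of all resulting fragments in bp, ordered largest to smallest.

Linear molecule, 4 cuts → 5 fragments:
  397 − 0 = 397 bp
  1966 − 397 = 1569 bp
  3338 − 1966 = 1372 bp
  3539 − 3338 = 201 bp
  4532 − 3539 = 993 bp
Sorted largest to smallest: 1569, 1372, 993, 397, 201 bp.

1569, 1372, 993, 397, 201 bp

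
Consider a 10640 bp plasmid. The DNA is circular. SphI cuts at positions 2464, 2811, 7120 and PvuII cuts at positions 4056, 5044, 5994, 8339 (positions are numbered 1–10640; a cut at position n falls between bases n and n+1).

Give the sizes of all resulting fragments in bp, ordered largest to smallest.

4765, 1245, 1219, 1126, 988, 950, 347 bp

Combined cut positions (sorted): 2464, 2811, 4056, 5044, 5994, 7120, 8339.
Circular molecule, 7 cuts → 7 fragments:
  2811 − 2464 = 347 bp
  4056 − 2811 = 1245 bp
  5044 − 4056 = 988 bp
  5994 − 5044 = 950 bp
  7120 − 5994 = 1126 bp
  8339 − 7120 = 1219 bp
  wrap: 10640 − 8339 + 2464 = 4765 bp
Sorted largest to smallest: 4765, 1245, 1219, 1126, 988, 950, 347 bp.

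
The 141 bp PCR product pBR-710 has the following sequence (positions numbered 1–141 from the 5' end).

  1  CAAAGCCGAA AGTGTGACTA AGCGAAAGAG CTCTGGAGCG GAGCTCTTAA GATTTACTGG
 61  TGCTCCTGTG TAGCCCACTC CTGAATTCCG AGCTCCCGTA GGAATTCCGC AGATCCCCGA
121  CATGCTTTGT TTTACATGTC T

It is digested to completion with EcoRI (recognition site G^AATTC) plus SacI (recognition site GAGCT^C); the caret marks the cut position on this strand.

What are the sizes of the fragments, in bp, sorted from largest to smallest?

39, 38, 32, 13, 11, 8 bp

EcoRI sites (GAATTC) start at positions 83, 102.
EcoRI cuts after the first base of each site, so after positions 83, 102.
SacI sites (GAGCTC) start at positions 28, 41, 90.
SacI cuts after base 5 of each site (before the last base), so after positions 32, 45, 94.
Combined cut positions: 32, 45, 83, 94, 102.
Linear molecule, 5 cuts → 6 fragments:
  1–32 → 32 bp
  33–45 → 13 bp
  46–83 → 38 bp
  84–94 → 11 bp
  95–102 → 8 bp
  103–141 → 39 bp
Sorted largest to smallest: 39, 38, 32, 13, 11, 8 bp.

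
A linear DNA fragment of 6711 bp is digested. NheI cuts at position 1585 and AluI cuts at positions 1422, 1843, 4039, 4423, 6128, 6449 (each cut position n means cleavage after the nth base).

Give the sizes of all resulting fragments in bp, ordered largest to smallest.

2196, 1705, 1422, 384, 321, 262, 258, 163 bp

Combined cut positions (sorted): 1422, 1585, 1843, 4039, 4423, 6128, 6449.
Linear molecule, 7 cuts → 8 fragments:
  1422 − 0 = 1422 bp
  1585 − 1422 = 163 bp
  1843 − 1585 = 258 bp
  4039 − 1843 = 2196 bp
  4423 − 4039 = 384 bp
  6128 − 4423 = 1705 bp
  6449 − 6128 = 321 bp
  6711 − 6449 = 262 bp
Sorted largest to smallest: 2196, 1705, 1422, 384, 321, 262, 258, 163 bp.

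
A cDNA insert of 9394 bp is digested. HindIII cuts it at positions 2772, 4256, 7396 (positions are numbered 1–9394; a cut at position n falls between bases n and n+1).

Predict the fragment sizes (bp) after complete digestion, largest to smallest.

3140, 2772, 1998, 1484 bp

Linear molecule, 3 cuts → 4 fragments:
  2772 − 0 = 2772 bp
  4256 − 2772 = 1484 bp
  7396 − 4256 = 3140 bp
  9394 − 7396 = 1998 bp
Sorted largest to smallest: 3140, 2772, 1998, 1484 bp.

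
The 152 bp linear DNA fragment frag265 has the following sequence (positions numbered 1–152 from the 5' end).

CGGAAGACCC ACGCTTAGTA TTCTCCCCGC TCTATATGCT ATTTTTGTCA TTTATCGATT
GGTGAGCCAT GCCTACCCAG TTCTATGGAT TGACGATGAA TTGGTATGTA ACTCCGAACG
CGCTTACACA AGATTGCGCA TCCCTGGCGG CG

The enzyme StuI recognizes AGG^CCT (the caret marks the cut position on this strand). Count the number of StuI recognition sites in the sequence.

0

No occurrence of AGGCCT is present in the sequence.
StuI does not cut: 0 sites.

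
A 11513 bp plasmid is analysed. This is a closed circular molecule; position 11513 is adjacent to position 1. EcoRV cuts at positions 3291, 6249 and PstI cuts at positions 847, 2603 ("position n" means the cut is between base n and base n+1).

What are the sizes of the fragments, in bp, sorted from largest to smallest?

Combined cut positions (sorted): 847, 2603, 3291, 6249.
Circular molecule, 4 cuts → 4 fragments:
  2603 − 847 = 1756 bp
  3291 − 2603 = 688 bp
  6249 − 3291 = 2958 bp
  wrap: 11513 − 6249 + 847 = 6111 bp
Sorted largest to smallest: 6111, 2958, 1756, 688 bp.

6111, 2958, 1756, 688 bp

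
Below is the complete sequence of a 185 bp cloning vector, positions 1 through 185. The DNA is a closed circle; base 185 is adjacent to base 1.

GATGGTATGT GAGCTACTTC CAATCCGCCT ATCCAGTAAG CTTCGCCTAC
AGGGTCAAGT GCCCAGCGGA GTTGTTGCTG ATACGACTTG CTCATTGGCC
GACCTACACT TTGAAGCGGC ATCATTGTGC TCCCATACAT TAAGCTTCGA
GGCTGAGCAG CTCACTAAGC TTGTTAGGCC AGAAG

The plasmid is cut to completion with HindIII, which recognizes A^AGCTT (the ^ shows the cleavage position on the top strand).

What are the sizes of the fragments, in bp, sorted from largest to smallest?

104, 56, 25 bp

HindIII sites (AAGCTT) start at positions 38, 142, 167.
HindIII cuts after the first base of each site, so after positions 38, 142, 167.
Circular molecule, 3 cuts → 3 fragments:
  39–142 → 104 bp
  143–167 → 25 bp
  168–185 then 1–38 → 18 + 38 = 56 bp
Sorted largest to smallest: 104, 56, 25 bp.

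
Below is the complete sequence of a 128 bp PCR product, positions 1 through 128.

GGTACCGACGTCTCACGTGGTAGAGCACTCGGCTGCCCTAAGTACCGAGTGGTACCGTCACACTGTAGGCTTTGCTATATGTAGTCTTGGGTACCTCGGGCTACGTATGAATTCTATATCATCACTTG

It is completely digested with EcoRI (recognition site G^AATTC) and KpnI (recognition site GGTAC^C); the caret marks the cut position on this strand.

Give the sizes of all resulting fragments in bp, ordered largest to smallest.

50, 39, 19, 15, 5 bp

The EcoRI site (GAATTC) starts at position 109.
EcoRI cuts after the first base of each site, so after position 109.
KpnI sites (GGTACC) start at positions 1, 51, 90.
KpnI cuts after base 5 of each site (before the last base), so after positions 5, 55, 94.
Combined cut positions: 5, 55, 94, 109.
Linear molecule, 4 cuts → 5 fragments:
  1–5 → 5 bp
  6–55 → 50 bp
  56–94 → 39 bp
  95–109 → 15 bp
  110–128 → 19 bp
Sorted largest to smallest: 50, 39, 19, 15, 5 bp.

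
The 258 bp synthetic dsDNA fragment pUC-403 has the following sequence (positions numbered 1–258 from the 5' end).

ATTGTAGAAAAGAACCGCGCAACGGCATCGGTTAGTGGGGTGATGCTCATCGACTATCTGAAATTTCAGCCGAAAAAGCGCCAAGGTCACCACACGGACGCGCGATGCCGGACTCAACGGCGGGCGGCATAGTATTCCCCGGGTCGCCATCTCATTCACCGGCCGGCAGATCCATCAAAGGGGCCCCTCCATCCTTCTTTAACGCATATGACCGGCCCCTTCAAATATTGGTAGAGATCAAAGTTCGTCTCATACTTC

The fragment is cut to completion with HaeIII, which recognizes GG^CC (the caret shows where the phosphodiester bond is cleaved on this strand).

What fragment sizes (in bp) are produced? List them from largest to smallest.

HaeIII sites (GGCC) start at positions 161, 182, 214.
HaeIII cuts after base 2 of each site, so after positions 162, 183, 215.
Linear molecule, 3 cuts → 4 fragments:
  1–162 → 162 bp
  163–183 → 21 bp
  184–215 → 32 bp
  216–258 → 43 bp
Sorted largest to smallest: 162, 43, 32, 21 bp.

162, 43, 32, 21 bp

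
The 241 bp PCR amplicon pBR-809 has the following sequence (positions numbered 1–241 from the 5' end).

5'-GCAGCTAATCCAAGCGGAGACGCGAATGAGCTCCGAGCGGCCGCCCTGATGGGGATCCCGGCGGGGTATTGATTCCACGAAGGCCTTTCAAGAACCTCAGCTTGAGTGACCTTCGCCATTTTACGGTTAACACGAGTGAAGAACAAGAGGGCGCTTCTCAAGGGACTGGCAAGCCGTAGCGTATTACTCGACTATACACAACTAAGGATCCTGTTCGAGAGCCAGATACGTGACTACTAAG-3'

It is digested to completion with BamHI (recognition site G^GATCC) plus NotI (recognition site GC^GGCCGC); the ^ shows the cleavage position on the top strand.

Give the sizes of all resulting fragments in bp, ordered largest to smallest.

153, 38, 35, 15 bp

BamHI sites (GGATCC) start at positions 53, 206.
BamHI cuts after the first base of each site, so after positions 53, 206.
The NotI site (GCGGCCGC) starts at position 37.
NotI cuts after base 2 of each site, so after position 38.
Combined cut positions: 38, 53, 206.
Linear molecule, 3 cuts → 4 fragments:
  1–38 → 38 bp
  39–53 → 15 bp
  54–206 → 153 bp
  207–241 → 35 bp
Sorted largest to smallest: 153, 38, 35, 15 bp.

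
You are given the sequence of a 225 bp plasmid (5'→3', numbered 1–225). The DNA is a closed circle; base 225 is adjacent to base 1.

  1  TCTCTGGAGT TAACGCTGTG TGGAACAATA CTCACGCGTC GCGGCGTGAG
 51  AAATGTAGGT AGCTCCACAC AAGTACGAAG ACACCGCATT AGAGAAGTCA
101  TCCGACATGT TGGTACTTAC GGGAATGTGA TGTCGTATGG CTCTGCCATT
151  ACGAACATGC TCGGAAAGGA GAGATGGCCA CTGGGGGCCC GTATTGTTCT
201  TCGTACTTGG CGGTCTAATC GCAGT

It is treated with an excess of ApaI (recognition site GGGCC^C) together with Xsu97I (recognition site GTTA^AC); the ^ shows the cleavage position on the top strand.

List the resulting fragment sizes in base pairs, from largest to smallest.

The ApaI site (GGGCCC) starts at position 185.
ApaI cuts after base 5 of each site (before the last base), so after position 189.
The Xsu97I site (GTTAAC) starts at position 9.
Xsu97I cuts after base 4 of each site, so after position 12.
Combined cut positions: 12, 189.
Circular molecule, 2 cuts → 2 fragments:
  13–189 → 177 bp
  190–225 then 1–12 → 36 + 12 = 48 bp
Sorted largest to smallest: 177, 48 bp.

177, 48 bp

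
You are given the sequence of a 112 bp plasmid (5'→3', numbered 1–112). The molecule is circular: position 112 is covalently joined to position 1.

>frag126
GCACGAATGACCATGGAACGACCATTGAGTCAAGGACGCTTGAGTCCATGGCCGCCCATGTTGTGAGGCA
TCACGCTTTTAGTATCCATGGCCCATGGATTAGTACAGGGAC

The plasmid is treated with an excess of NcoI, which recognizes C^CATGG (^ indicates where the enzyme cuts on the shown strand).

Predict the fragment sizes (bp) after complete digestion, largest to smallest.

40, 35, 30, 7 bp

NcoI sites (CCATGG) start at positions 11, 46, 86, 93.
NcoI cuts after the first base of each site, so after positions 11, 46, 86, 93.
Circular molecule, 4 cuts → 4 fragments:
  12–46 → 35 bp
  47–86 → 40 bp
  87–93 → 7 bp
  94–112 then 1–11 → 19 + 11 = 30 bp
Sorted largest to smallest: 40, 35, 30, 7 bp.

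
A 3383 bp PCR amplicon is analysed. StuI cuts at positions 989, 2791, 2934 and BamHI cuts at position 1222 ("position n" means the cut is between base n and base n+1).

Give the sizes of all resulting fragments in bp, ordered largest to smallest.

Combined cut positions (sorted): 989, 1222, 2791, 2934.
Linear molecule, 4 cuts → 5 fragments:
  989 − 0 = 989 bp
  1222 − 989 = 233 bp
  2791 − 1222 = 1569 bp
  2934 − 2791 = 143 bp
  3383 − 2934 = 449 bp
Sorted largest to smallest: 1569, 989, 449, 233, 143 bp.

1569, 989, 449, 233, 143 bp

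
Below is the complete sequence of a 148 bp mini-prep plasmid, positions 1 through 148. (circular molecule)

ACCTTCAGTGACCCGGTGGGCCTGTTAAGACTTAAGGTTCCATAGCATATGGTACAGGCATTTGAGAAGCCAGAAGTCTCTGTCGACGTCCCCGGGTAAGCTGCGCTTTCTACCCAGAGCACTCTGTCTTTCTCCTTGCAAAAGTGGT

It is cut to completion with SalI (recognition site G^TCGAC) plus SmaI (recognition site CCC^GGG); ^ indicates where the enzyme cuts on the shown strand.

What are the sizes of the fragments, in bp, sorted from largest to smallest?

The SalI site (GTCGAC) starts at position 82.
SalI cuts after the first base of each site, so after position 82.
The SmaI site (CCCGGG) starts at position 91.
SmaI cuts after base 3 of each site, so after position 93.
Combined cut positions: 82, 93.
Circular molecule, 2 cuts → 2 fragments:
  83–93 → 11 bp
  94–148 then 1–82 → 55 + 82 = 137 bp
Sorted largest to smallest: 137, 11 bp.

137, 11 bp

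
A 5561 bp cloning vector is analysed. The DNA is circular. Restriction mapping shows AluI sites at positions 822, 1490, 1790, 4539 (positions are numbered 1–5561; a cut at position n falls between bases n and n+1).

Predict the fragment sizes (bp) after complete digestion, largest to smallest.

2749, 1844, 668, 300 bp

Circular molecule, 4 cuts → 4 fragments:
  1490 − 822 = 668 bp
  1790 − 1490 = 300 bp
  4539 − 1790 = 2749 bp
  wrap: 5561 − 4539 + 822 = 1844 bp
Sorted largest to smallest: 2749, 1844, 668, 300 bp.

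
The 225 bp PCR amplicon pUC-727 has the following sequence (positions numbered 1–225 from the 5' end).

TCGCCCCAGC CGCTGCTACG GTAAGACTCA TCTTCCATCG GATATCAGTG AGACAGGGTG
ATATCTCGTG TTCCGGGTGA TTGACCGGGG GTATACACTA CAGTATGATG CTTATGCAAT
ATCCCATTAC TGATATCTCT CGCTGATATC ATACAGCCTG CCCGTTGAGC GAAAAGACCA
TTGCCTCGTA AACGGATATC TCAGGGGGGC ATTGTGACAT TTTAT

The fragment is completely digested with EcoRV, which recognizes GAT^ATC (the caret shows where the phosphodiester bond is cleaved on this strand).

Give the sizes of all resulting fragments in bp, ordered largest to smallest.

EcoRV sites (GATATC) start at positions 41, 60, 132, 145, 195.
EcoRV cuts after base 3 of each site, so after positions 43, 62, 134, 147, 197.
Linear molecule, 5 cuts → 6 fragments:
  1–43 → 43 bp
  44–62 → 19 bp
  63–134 → 72 bp
  135–147 → 13 bp
  148–197 → 50 bp
  198–225 → 28 bp
Sorted largest to smallest: 72, 50, 43, 28, 19, 13 bp.

72, 50, 43, 28, 19, 13 bp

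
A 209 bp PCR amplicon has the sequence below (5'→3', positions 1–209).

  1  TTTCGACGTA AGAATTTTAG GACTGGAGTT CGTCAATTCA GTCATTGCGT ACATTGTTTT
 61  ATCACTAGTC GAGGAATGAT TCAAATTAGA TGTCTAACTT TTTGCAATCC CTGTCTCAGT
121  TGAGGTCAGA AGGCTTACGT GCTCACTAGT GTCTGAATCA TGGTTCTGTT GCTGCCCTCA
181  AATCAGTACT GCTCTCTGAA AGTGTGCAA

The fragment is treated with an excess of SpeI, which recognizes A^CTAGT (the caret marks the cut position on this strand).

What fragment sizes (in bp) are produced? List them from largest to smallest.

81, 64, 64 bp

SpeI sites (ACTAGT) start at positions 64, 145.
SpeI cuts after the first base of each site, so after positions 64, 145.
Linear molecule, 2 cuts → 3 fragments:
  1–64 → 64 bp
  65–145 → 81 bp
  146–209 → 64 bp
Sorted largest to smallest: 81, 64, 64 bp.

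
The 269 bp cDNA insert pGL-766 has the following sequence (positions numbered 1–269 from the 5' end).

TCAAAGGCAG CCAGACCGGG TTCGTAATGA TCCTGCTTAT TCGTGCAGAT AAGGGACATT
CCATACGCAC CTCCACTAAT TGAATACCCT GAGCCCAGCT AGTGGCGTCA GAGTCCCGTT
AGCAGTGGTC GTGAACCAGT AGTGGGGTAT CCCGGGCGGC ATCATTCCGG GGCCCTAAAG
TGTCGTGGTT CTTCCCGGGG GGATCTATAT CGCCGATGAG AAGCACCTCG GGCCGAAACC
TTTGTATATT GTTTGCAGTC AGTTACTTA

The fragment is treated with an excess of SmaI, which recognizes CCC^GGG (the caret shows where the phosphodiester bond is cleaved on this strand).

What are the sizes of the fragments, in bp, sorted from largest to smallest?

SmaI sites (CCCGGG) start at positions 151, 194.
SmaI cuts after base 3 of each site, so after positions 153, 196.
Linear molecule, 2 cuts → 3 fragments:
  1–153 → 153 bp
  154–196 → 43 bp
  197–269 → 73 bp
Sorted largest to smallest: 153, 73, 43 bp.

153, 73, 43 bp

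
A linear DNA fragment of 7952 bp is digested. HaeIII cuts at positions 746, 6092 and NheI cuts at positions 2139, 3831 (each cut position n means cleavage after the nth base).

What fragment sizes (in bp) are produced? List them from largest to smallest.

2261, 1860, 1692, 1393, 746 bp

Combined cut positions (sorted): 746, 2139, 3831, 6092.
Linear molecule, 4 cuts → 5 fragments:
  746 − 0 = 746 bp
  2139 − 746 = 1393 bp
  3831 − 2139 = 1692 bp
  6092 − 3831 = 2261 bp
  7952 − 6092 = 1860 bp
Sorted largest to smallest: 2261, 1860, 1692, 1393, 746 bp.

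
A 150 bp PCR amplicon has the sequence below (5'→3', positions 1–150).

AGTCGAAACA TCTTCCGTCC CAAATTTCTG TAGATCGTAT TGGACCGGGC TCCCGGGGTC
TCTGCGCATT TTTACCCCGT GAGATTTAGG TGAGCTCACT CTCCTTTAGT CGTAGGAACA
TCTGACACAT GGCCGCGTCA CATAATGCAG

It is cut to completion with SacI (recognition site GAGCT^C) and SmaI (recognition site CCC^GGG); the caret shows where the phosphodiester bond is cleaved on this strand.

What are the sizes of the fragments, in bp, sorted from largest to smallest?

The SacI site (GAGCTC) starts at position 92.
SacI cuts after base 5 of each site (before the last base), so after position 96.
The SmaI site (CCCGGG) starts at position 52.
SmaI cuts after base 3 of each site, so after position 54.
Combined cut positions: 54, 96.
Linear molecule, 2 cuts → 3 fragments:
  1–54 → 54 bp
  55–96 → 42 bp
  97–150 → 54 bp
Sorted largest to smallest: 54, 54, 42 bp.

54, 54, 42 bp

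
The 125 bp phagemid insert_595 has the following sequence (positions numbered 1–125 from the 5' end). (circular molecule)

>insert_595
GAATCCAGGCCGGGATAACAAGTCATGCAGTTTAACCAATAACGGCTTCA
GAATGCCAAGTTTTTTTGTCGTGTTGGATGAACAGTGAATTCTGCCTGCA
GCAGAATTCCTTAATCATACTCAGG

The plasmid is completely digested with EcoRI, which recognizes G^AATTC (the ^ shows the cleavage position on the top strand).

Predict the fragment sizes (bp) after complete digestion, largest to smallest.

EcoRI sites (GAATTC) start at positions 87, 104.
EcoRI cuts after the first base of each site, so after positions 87, 104.
Circular molecule, 2 cuts → 2 fragments:
  88–104 → 17 bp
  105–125 then 1–87 → 21 + 87 = 108 bp
Sorted largest to smallest: 108, 17 bp.

108, 17 bp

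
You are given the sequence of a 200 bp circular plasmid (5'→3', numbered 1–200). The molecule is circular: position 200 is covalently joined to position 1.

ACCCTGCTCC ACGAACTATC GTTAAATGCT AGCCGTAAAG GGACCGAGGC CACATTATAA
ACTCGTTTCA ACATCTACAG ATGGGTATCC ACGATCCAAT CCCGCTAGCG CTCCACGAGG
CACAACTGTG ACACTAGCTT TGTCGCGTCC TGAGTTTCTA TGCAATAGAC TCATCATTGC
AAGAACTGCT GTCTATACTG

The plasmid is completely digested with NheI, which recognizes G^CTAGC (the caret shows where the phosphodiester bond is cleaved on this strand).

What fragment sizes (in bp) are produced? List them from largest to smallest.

NheI sites (GCTAGC) start at positions 28, 104.
NheI cuts after the first base of each site, so after positions 28, 104.
Circular molecule, 2 cuts → 2 fragments:
  29–104 → 76 bp
  105–200 then 1–28 → 96 + 28 = 124 bp
Sorted largest to smallest: 124, 76 bp.

124, 76 bp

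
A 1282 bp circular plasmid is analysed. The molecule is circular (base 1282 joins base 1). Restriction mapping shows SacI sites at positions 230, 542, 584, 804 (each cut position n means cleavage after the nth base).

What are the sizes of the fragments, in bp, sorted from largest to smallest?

Circular molecule, 4 cuts → 4 fragments:
  542 − 230 = 312 bp
  584 − 542 = 42 bp
  804 − 584 = 220 bp
  wrap: 1282 − 804 + 230 = 708 bp
Sorted largest to smallest: 708, 312, 220, 42 bp.

708, 312, 220, 42 bp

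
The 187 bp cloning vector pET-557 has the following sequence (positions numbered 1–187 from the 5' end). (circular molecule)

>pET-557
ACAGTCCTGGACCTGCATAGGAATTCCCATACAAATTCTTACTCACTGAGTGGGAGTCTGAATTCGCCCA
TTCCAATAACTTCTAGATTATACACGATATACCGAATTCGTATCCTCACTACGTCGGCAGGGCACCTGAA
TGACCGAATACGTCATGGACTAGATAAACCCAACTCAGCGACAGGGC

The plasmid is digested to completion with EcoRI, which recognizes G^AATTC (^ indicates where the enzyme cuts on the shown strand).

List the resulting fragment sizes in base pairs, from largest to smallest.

EcoRI sites (GAATTC) start at positions 21, 60, 104.
EcoRI cuts after the first base of each site, so after positions 21, 60, 104.
Circular molecule, 3 cuts → 3 fragments:
  22–60 → 39 bp
  61–104 → 44 bp
  105–187 then 1–21 → 83 + 21 = 104 bp
Sorted largest to smallest: 104, 44, 39 bp.

104, 44, 39 bp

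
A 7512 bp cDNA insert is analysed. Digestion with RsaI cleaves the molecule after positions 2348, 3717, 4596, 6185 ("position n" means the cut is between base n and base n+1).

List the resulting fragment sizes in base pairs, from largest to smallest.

2348, 1589, 1369, 1327, 879 bp

Linear molecule, 4 cuts → 5 fragments:
  2348 − 0 = 2348 bp
  3717 − 2348 = 1369 bp
  4596 − 3717 = 879 bp
  6185 − 4596 = 1589 bp
  7512 − 6185 = 1327 bp
Sorted largest to smallest: 2348, 1589, 1369, 1327, 879 bp.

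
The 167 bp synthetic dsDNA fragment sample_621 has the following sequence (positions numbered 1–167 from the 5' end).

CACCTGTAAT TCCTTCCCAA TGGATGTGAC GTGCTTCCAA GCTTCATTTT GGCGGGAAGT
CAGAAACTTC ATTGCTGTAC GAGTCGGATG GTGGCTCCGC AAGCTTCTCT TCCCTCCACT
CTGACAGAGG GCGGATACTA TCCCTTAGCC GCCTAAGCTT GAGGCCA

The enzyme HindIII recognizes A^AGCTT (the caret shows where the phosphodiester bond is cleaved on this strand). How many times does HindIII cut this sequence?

AAGCTT occurs starting at positions 39, 101, 155.
HindIII cuts at 3 sites.

3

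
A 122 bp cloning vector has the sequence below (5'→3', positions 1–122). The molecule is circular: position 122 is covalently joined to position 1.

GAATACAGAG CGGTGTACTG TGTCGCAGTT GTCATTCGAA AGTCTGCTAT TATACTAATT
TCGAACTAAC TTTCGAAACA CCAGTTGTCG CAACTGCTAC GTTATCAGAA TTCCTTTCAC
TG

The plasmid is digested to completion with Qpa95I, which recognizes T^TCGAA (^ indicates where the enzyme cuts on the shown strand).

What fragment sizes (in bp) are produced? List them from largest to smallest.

85, 25, 12 bp

Qpa95I sites (TTCGAA) start at positions 35, 60, 72.
Qpa95I cuts after the first base of each site, so after positions 35, 60, 72.
Circular molecule, 3 cuts → 3 fragments:
  36–60 → 25 bp
  61–72 → 12 bp
  73–122 then 1–35 → 50 + 35 = 85 bp
Sorted largest to smallest: 85, 25, 12 bp.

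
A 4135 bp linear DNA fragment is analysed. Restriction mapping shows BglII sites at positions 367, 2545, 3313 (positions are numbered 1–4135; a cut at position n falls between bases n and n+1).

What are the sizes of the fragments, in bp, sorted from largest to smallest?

Linear molecule, 3 cuts → 4 fragments:
  367 − 0 = 367 bp
  2545 − 367 = 2178 bp
  3313 − 2545 = 768 bp
  4135 − 3313 = 822 bp
Sorted largest to smallest: 2178, 822, 768, 367 bp.

2178, 822, 768, 367 bp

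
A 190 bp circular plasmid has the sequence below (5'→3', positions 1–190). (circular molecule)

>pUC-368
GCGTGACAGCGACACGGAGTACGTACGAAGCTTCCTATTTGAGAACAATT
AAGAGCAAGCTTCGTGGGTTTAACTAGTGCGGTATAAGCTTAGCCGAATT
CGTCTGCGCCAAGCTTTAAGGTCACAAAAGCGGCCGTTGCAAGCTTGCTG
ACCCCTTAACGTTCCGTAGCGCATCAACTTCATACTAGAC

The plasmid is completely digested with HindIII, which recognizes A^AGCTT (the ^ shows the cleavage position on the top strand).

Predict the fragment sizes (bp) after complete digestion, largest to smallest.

77, 30, 29, 29, 25 bp

HindIII sites (AAGCTT) start at positions 28, 57, 86, 111, 141.
HindIII cuts after the first base of each site, so after positions 28, 57, 86, 111, 141.
Circular molecule, 5 cuts → 5 fragments:
  29–57 → 29 bp
  58–86 → 29 bp
  87–111 → 25 bp
  112–141 → 30 bp
  142–190 then 1–28 → 49 + 28 = 77 bp
Sorted largest to smallest: 77, 30, 29, 29, 25 bp.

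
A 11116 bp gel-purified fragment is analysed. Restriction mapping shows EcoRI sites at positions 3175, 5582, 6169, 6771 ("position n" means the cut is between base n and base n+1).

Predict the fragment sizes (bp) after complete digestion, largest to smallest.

Linear molecule, 4 cuts → 5 fragments:
  3175 − 0 = 3175 bp
  5582 − 3175 = 2407 bp
  6169 − 5582 = 587 bp
  6771 − 6169 = 602 bp
  11116 − 6771 = 4345 bp
Sorted largest to smallest: 4345, 3175, 2407, 602, 587 bp.

4345, 3175, 2407, 602, 587 bp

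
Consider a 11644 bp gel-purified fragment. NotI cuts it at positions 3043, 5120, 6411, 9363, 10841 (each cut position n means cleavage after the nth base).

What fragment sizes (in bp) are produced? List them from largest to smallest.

3043, 2952, 2077, 1478, 1291, 803 bp

Linear molecule, 5 cuts → 6 fragments:
  3043 − 0 = 3043 bp
  5120 − 3043 = 2077 bp
  6411 − 5120 = 1291 bp
  9363 − 6411 = 2952 bp
  10841 − 9363 = 1478 bp
  11644 − 10841 = 803 bp
Sorted largest to smallest: 3043, 2952, 2077, 1478, 1291, 803 bp.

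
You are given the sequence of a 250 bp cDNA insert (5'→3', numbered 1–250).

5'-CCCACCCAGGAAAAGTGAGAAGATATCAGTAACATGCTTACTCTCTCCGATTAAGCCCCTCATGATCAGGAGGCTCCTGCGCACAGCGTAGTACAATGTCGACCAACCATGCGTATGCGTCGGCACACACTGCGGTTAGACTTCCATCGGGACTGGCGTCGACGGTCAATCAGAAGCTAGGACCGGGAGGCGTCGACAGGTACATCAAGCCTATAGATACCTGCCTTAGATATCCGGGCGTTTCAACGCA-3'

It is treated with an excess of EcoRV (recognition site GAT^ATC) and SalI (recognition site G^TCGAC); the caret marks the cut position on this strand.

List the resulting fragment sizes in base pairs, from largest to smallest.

74, 60, 39, 34, 24, 19 bp

EcoRV sites (GATATC) start at positions 22, 229.
EcoRV cuts after base 3 of each site, so after positions 24, 231.
SalI sites (GTCGAC) start at positions 98, 158, 192.
SalI cuts after the first base of each site, so after positions 98, 158, 192.
Combined cut positions: 24, 98, 158, 192, 231.
Linear molecule, 5 cuts → 6 fragments:
  1–24 → 24 bp
  25–98 → 74 bp
  99–158 → 60 bp
  159–192 → 34 bp
  193–231 → 39 bp
  232–250 → 19 bp
Sorted largest to smallest: 74, 60, 39, 34, 24, 19 bp.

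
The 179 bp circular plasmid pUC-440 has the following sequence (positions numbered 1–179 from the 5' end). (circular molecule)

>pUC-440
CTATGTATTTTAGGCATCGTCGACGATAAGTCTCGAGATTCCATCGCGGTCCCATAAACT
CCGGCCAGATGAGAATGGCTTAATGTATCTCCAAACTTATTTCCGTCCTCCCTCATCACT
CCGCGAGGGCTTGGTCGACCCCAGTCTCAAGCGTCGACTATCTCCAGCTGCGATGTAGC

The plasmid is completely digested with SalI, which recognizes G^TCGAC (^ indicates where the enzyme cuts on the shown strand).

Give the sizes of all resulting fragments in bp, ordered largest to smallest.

SalI sites (GTCGAC) start at positions 19, 134, 153.
SalI cuts after the first base of each site, so after positions 19, 134, 153.
Circular molecule, 3 cuts → 3 fragments:
  20–134 → 115 bp
  135–153 → 19 bp
  154–179 then 1–19 → 26 + 19 = 45 bp
Sorted largest to smallest: 115, 45, 19 bp.

115, 45, 19 bp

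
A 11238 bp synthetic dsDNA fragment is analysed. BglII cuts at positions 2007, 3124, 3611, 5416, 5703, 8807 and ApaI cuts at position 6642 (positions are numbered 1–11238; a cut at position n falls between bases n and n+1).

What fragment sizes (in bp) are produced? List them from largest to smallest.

Combined cut positions (sorted): 2007, 3124, 3611, 5416, 5703, 6642, 8807.
Linear molecule, 7 cuts → 8 fragments:
  2007 − 0 = 2007 bp
  3124 − 2007 = 1117 bp
  3611 − 3124 = 487 bp
  5416 − 3611 = 1805 bp
  5703 − 5416 = 287 bp
  6642 − 5703 = 939 bp
  8807 − 6642 = 2165 bp
  11238 − 8807 = 2431 bp
Sorted largest to smallest: 2431, 2165, 2007, 1805, 1117, 939, 487, 287 bp.

2431, 2165, 2007, 1805, 1117, 939, 487, 287 bp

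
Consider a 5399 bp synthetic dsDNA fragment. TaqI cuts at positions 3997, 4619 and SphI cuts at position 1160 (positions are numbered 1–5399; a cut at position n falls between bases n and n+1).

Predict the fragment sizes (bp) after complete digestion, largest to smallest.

2837, 1160, 780, 622 bp

Combined cut positions (sorted): 1160, 3997, 4619.
Linear molecule, 3 cuts → 4 fragments:
  1160 − 0 = 1160 bp
  3997 − 1160 = 2837 bp
  4619 − 3997 = 622 bp
  5399 − 4619 = 780 bp
Sorted largest to smallest: 2837, 1160, 780, 622 bp.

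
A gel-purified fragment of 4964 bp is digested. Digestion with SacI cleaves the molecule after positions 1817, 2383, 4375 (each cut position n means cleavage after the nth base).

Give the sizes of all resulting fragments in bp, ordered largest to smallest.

1992, 1817, 589, 566 bp

Linear molecule, 3 cuts → 4 fragments:
  1817 − 0 = 1817 bp
  2383 − 1817 = 566 bp
  4375 − 2383 = 1992 bp
  4964 − 4375 = 589 bp
Sorted largest to smallest: 1992, 1817, 589, 566 bp.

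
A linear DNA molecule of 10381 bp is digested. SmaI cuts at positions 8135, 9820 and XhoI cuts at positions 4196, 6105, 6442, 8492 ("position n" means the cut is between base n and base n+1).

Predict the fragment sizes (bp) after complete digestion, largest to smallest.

4196, 1909, 1693, 1328, 561, 357, 337 bp

Combined cut positions (sorted): 4196, 6105, 6442, 8135, 8492, 9820.
Linear molecule, 6 cuts → 7 fragments:
  4196 − 0 = 4196 bp
  6105 − 4196 = 1909 bp
  6442 − 6105 = 337 bp
  8135 − 6442 = 1693 bp
  8492 − 8135 = 357 bp
  9820 − 8492 = 1328 bp
  10381 − 9820 = 561 bp
Sorted largest to smallest: 4196, 1909, 1693, 1328, 561, 357, 337 bp.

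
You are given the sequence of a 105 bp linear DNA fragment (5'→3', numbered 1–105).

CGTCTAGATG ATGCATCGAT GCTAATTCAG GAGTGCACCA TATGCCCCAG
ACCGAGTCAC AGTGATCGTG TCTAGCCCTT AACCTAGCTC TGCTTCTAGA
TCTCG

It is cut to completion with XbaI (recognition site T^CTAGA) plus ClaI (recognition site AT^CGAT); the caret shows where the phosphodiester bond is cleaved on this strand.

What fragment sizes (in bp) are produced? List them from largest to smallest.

XbaI sites (TCTAGA) start at positions 3, 95.
XbaI cuts after the first base of each site, so after positions 3, 95.
The ClaI site (ATCGAT) starts at position 15.
ClaI cuts after base 2 of each site, so after position 16.
Combined cut positions: 3, 16, 95.
Linear molecule, 3 cuts → 4 fragments:
  1–3 → 3 bp
  4–16 → 13 bp
  17–95 → 79 bp
  96–105 → 10 bp
Sorted largest to smallest: 79, 13, 10, 3 bp.

79, 13, 10, 3 bp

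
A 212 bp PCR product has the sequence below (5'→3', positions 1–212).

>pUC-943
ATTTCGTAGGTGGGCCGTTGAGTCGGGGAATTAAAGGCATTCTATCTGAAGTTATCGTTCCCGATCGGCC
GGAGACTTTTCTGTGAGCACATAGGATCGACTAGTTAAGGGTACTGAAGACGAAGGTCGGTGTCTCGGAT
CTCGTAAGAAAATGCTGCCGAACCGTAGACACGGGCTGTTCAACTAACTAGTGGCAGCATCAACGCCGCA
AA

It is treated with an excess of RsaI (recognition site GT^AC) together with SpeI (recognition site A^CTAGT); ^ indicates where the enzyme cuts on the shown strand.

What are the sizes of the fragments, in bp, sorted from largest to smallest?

The RsaI site (GTAC) starts at position 111.
RsaI cuts after base 2 of each site, so after position 112.
SpeI sites (ACTAGT) start at positions 100, 187.
SpeI cuts after the first base of each site, so after positions 100, 187.
Combined cut positions: 100, 112, 187.
Linear molecule, 3 cuts → 4 fragments:
  1–100 → 100 bp
  101–112 → 12 bp
  113–187 → 75 bp
  188–212 → 25 bp
Sorted largest to smallest: 100, 75, 25, 12 bp.

100, 75, 25, 12 bp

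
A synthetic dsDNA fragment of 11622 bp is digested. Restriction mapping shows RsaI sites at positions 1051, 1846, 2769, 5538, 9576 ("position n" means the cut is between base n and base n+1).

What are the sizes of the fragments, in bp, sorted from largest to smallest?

Linear molecule, 5 cuts → 6 fragments:
  1051 − 0 = 1051 bp
  1846 − 1051 = 795 bp
  2769 − 1846 = 923 bp
  5538 − 2769 = 2769 bp
  9576 − 5538 = 4038 bp
  11622 − 9576 = 2046 bp
Sorted largest to smallest: 4038, 2769, 2046, 1051, 923, 795 bp.

4038, 2769, 2046, 1051, 923, 795 bp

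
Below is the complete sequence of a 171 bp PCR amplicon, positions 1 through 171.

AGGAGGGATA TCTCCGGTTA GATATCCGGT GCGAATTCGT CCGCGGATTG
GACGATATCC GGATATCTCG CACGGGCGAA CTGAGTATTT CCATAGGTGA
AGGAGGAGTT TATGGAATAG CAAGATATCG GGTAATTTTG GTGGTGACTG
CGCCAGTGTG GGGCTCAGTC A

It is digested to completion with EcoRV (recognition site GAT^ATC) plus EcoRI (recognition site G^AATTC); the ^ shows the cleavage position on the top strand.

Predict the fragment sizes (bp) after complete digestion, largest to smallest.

EcoRV sites (GATATC) start at positions 7, 21, 54, 62, 124.
EcoRV cuts after base 3 of each site, so after positions 9, 23, 56, 64, 126.
The EcoRI site (GAATTC) starts at position 33.
EcoRI cuts after the first base of each site, so after position 33.
Combined cut positions: 9, 23, 33, 56, 64, 126.
Linear molecule, 6 cuts → 7 fragments:
  1–9 → 9 bp
  10–23 → 14 bp
  24–33 → 10 bp
  34–56 → 23 bp
  57–64 → 8 bp
  65–126 → 62 bp
  127–171 → 45 bp
Sorted largest to smallest: 62, 45, 23, 14, 10, 9, 8 bp.

62, 45, 23, 14, 10, 9, 8 bp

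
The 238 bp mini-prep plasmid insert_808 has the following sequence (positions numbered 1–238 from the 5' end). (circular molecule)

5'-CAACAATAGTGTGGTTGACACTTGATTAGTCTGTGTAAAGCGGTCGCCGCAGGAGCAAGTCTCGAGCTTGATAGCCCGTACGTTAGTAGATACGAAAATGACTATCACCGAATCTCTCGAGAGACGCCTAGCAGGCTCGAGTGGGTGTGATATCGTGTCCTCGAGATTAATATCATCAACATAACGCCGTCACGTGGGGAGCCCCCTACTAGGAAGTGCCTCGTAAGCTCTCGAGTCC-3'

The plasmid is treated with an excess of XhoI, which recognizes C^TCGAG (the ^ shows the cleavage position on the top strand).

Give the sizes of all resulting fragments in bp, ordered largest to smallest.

XhoI sites (CTCGAG) start at positions 61, 116, 136, 160, 230.
XhoI cuts after the first base of each site, so after positions 61, 116, 136, 160, 230.
Circular molecule, 5 cuts → 5 fragments:
  62–116 → 55 bp
  117–136 → 20 bp
  137–160 → 24 bp
  161–230 → 70 bp
  231–238 then 1–61 → 8 + 61 = 69 bp
Sorted largest to smallest: 70, 69, 55, 24, 20 bp.

70, 69, 55, 24, 20 bp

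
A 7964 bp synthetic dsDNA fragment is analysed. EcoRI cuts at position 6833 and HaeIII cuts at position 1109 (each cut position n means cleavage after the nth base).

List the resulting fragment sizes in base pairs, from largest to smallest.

5724, 1131, 1109 bp

Combined cut positions (sorted): 1109, 6833.
Linear molecule, 2 cuts → 3 fragments:
  1109 − 0 = 1109 bp
  6833 − 1109 = 5724 bp
  7964 − 6833 = 1131 bp
Sorted largest to smallest: 5724, 1131, 1109 bp.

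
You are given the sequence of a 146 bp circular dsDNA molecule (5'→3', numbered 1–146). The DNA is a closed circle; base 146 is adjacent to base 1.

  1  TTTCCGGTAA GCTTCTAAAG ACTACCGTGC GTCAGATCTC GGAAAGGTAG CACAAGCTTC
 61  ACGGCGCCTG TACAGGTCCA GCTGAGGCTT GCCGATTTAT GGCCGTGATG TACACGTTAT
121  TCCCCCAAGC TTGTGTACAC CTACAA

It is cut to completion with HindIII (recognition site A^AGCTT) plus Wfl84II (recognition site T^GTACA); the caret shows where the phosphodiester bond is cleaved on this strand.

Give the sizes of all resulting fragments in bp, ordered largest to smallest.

HindIII sites (AAGCTT) start at positions 9, 54, 127.
HindIII cuts after the first base of each site, so after positions 9, 54, 127.
Wfl84II sites (TGTACA) start at positions 69, 109, 134.
Wfl84II cuts after the first base of each site, so after positions 69, 109, 134.
Combined cut positions: 9, 54, 69, 109, 127, 134.
Circular molecule, 6 cuts → 6 fragments:
  10–54 → 45 bp
  55–69 → 15 bp
  70–109 → 40 bp
  110–127 → 18 bp
  128–134 → 7 bp
  135–146 then 1–9 → 12 + 9 = 21 bp
Sorted largest to smallest: 45, 40, 21, 18, 15, 7 bp.

45, 40, 21, 18, 15, 7 bp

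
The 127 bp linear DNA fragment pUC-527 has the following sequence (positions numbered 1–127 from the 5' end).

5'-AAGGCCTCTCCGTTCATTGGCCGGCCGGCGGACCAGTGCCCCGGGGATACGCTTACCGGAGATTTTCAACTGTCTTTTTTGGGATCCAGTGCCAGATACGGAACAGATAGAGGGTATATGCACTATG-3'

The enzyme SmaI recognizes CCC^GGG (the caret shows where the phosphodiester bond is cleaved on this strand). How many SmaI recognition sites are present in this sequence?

1

CCCGGG occurs starting at position 40.
SmaI cuts at 1 site.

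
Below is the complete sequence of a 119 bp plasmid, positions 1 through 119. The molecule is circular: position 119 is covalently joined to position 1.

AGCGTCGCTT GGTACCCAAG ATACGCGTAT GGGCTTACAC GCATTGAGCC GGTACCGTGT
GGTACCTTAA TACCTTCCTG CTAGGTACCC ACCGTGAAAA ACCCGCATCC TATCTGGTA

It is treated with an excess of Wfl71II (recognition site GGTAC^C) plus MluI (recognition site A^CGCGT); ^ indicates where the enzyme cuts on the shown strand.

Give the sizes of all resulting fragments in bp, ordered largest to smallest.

Wfl71II sites (GGTACC) start at positions 11, 51, 61, 84.
Wfl71II cuts after base 5 of each site (before the last base), so after positions 15, 55, 65, 88.
The MluI site (ACGCGT) starts at position 23.
MluI cuts after the first base of each site, so after position 23.
Combined cut positions: 15, 23, 55, 65, 88.
Circular molecule, 5 cuts → 5 fragments:
  16–23 → 8 bp
  24–55 → 32 bp
  56–65 → 10 bp
  66–88 → 23 bp
  89–119 then 1–15 → 31 + 15 = 46 bp
Sorted largest to smallest: 46, 32, 23, 10, 8 bp.

46, 32, 23, 10, 8 bp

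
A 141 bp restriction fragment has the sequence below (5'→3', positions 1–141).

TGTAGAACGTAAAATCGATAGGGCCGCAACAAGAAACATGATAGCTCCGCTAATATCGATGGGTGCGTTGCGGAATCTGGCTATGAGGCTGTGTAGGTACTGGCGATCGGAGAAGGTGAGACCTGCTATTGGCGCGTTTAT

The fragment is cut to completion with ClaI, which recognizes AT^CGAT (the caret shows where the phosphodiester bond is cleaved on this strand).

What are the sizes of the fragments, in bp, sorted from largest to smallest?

85, 41, 15 bp

ClaI sites (ATCGAT) start at positions 14, 55.
ClaI cuts after base 2 of each site, so after positions 15, 56.
Linear molecule, 2 cuts → 3 fragments:
  1–15 → 15 bp
  16–56 → 41 bp
  57–141 → 85 bp
Sorted largest to smallest: 85, 41, 15 bp.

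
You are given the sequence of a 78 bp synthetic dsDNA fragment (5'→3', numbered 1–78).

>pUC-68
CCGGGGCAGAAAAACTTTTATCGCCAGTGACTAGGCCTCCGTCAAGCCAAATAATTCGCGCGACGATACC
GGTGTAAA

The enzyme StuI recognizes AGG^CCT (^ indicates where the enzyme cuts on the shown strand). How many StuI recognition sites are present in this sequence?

1

AGGCCT occurs starting at position 33.
StuI cuts at 1 site.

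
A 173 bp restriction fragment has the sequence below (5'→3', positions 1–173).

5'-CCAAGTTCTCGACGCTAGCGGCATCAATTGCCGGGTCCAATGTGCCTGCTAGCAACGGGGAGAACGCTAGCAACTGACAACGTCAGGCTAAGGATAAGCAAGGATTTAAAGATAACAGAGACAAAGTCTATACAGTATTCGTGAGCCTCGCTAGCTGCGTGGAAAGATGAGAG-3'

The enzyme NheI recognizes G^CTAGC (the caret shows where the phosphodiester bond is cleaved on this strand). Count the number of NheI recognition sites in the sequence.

GCTAGC occurs starting at positions 14, 48, 66, 150.
NheI cuts at 4 sites.

4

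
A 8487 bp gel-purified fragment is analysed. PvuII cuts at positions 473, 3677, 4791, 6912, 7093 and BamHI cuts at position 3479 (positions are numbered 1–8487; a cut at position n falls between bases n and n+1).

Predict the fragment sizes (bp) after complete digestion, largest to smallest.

Combined cut positions (sorted): 473, 3479, 3677, 4791, 6912, 7093.
Linear molecule, 6 cuts → 7 fragments:
  473 − 0 = 473 bp
  3479 − 473 = 3006 bp
  3677 − 3479 = 198 bp
  4791 − 3677 = 1114 bp
  6912 − 4791 = 2121 bp
  7093 − 6912 = 181 bp
  8487 − 7093 = 1394 bp
Sorted largest to smallest: 3006, 2121, 1394, 1114, 473, 198, 181 bp.

3006, 2121, 1394, 1114, 473, 198, 181 bp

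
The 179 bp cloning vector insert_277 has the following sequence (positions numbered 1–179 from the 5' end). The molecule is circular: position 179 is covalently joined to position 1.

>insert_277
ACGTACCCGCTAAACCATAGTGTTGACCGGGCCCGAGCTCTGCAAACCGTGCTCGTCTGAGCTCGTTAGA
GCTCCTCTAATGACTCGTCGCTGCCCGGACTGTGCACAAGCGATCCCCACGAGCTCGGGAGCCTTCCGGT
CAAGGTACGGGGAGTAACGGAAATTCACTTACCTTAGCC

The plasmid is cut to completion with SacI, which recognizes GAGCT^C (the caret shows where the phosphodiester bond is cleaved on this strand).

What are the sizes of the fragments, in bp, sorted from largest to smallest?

SacI sites (GAGCTC) start at positions 35, 59, 69, 121.
SacI cuts after base 5 of each site (before the last base), so after positions 39, 63, 73, 125.
Circular molecule, 4 cuts → 4 fragments:
  40–63 → 24 bp
  64–73 → 10 bp
  74–125 → 52 bp
  126–179 then 1–39 → 54 + 39 = 93 bp
Sorted largest to smallest: 93, 52, 24, 10 bp.

93, 52, 24, 10 bp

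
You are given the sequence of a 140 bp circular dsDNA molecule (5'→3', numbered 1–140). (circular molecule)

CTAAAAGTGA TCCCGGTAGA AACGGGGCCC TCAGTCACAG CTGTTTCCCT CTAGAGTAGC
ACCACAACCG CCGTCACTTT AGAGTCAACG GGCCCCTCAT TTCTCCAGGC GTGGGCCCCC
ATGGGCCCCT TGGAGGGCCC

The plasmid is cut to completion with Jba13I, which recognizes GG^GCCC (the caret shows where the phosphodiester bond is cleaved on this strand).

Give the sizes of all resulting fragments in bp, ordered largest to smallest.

Jba13I sites (GGGCCC) start at positions 25, 90, 113, 123, 135.
Jba13I cuts after base 2 of each site, so after positions 26, 91, 114, 124, 136.
Circular molecule, 5 cuts → 5 fragments:
  27–91 → 65 bp
  92–114 → 23 bp
  115–124 → 10 bp
  125–136 → 12 bp
  137–140 then 1–26 → 4 + 26 = 30 bp
Sorted largest to smallest: 65, 30, 23, 12, 10 bp.

65, 30, 23, 12, 10 bp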